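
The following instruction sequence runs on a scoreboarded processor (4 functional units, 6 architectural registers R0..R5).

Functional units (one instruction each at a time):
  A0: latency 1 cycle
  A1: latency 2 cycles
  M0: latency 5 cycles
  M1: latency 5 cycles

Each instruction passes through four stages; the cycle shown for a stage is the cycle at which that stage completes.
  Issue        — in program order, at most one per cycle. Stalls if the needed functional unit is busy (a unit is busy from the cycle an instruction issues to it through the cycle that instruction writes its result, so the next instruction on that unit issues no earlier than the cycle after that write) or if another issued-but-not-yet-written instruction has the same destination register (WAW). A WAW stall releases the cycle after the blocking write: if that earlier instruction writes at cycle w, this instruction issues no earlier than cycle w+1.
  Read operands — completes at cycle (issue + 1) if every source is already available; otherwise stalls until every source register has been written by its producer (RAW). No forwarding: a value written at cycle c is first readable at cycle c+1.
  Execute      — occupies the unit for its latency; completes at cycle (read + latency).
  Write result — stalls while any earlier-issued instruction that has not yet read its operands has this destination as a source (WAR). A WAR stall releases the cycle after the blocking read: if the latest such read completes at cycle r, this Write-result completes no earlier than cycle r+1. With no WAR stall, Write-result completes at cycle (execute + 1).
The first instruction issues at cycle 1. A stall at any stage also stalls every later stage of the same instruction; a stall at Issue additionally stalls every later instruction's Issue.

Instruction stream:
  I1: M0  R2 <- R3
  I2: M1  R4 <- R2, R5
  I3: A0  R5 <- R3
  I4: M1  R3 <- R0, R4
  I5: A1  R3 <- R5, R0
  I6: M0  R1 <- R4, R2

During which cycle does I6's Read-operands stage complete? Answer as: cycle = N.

[1] I1 issues→M0
[2] I1 reads | I2 issues→M1
[3] I3 issues→A0
[4] I3 reads
[5] I3 exec-done
[7] I1 exec-done
[8] I1 writes R2
[9] I2 reads
[10] I3 writes R5
[14] I2 exec-done
[15] I2 writes R4
[16] I4 issues→M1
[17] I4 reads
[22] I4 exec-done
[23] I4 writes R3
[24] I5 issues→A1
[25] I5 reads | I6 issues→M0
[26] I6 reads
[27] I5 exec-done
[28] I5 writes R3
[31] I6 exec-done
[32] I6 writes R1

cycle = 26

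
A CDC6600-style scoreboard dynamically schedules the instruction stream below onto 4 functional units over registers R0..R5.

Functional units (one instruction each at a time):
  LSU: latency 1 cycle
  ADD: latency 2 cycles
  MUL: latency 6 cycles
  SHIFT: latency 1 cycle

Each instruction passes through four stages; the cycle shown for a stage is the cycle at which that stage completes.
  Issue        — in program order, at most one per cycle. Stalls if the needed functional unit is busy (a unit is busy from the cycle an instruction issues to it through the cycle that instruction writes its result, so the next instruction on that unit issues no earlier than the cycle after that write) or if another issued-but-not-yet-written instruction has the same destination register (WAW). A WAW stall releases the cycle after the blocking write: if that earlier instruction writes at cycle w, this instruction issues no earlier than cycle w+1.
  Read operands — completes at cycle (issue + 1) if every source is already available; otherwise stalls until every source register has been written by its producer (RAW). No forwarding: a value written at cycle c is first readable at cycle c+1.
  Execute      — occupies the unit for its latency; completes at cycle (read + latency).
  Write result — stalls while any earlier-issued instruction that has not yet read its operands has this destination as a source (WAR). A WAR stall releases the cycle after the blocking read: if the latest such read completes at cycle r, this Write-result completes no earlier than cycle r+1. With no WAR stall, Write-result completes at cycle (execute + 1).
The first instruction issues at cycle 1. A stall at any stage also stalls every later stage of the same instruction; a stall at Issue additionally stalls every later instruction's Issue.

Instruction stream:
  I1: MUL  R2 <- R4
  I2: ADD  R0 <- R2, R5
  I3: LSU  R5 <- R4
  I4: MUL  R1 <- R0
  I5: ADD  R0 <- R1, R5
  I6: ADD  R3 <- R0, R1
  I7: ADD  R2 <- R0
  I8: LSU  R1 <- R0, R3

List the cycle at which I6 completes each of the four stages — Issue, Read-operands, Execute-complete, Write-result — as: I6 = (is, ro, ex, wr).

I6 = (26, 27, 29, 30)

[1] issue I1 (MUL)
[2] I1 read-ops; issue I2 (ADD)
[3] issue I3 (LSU)
[4] I3 read-ops
[5] I3 finished on LSU
[8] I1 finished on MUL
[9] I1→R2
[10] I2 read-ops; issue I4 (MUL)
[11] I3→R5
[12] I2 finished on ADD
[13] I2→R0
[14] I4 read-ops; issue I5 (ADD)
[20] I4 finished on MUL
[21] I4→R1
[22] I5 read-ops
[24] I5 finished on ADD
[25] I5→R0
[26] issue I6 (ADD)
[27] I6 read-ops
[29] I6 finished on ADD
[30] I6→R3
[31] issue I7 (ADD)
[32] I7 read-ops; issue I8 (LSU)
[33] I8 read-ops
[34] I7 finished on ADD; I8 finished on LSU
[35] I7→R2; I8→R1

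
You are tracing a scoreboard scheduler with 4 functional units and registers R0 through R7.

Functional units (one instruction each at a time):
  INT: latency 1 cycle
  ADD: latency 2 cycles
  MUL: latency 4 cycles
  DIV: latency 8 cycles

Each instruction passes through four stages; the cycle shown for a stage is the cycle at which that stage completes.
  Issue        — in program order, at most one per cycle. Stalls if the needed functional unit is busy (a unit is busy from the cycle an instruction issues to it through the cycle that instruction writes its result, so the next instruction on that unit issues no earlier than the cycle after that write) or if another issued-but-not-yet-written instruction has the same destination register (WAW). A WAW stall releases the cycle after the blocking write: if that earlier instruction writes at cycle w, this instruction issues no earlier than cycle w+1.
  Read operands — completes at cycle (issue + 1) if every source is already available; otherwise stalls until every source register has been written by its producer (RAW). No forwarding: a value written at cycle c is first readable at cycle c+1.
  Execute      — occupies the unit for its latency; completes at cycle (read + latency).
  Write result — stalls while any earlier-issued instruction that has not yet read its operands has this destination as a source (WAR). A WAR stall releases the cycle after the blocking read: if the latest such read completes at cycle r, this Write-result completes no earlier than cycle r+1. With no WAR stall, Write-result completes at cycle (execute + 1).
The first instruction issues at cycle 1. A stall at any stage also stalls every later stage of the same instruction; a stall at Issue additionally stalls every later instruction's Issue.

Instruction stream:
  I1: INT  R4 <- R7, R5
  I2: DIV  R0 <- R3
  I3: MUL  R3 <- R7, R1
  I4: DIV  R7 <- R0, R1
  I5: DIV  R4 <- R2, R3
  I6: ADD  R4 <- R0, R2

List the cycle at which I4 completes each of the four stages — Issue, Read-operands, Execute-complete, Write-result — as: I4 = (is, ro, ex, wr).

[I1] 1/2/3/4
[I2] 2/3/11/12
[I3] 3/4/8/9
[I4] 13/14/22/23  (struct: DIV busy until I2 writes@12)
[I5] 24/25/33/34  (struct: DIV busy until I4 writes@23)
[I6] 35/36/38/39  (WAW R4: wait I5 write@34)

I4 = (13, 14, 22, 23)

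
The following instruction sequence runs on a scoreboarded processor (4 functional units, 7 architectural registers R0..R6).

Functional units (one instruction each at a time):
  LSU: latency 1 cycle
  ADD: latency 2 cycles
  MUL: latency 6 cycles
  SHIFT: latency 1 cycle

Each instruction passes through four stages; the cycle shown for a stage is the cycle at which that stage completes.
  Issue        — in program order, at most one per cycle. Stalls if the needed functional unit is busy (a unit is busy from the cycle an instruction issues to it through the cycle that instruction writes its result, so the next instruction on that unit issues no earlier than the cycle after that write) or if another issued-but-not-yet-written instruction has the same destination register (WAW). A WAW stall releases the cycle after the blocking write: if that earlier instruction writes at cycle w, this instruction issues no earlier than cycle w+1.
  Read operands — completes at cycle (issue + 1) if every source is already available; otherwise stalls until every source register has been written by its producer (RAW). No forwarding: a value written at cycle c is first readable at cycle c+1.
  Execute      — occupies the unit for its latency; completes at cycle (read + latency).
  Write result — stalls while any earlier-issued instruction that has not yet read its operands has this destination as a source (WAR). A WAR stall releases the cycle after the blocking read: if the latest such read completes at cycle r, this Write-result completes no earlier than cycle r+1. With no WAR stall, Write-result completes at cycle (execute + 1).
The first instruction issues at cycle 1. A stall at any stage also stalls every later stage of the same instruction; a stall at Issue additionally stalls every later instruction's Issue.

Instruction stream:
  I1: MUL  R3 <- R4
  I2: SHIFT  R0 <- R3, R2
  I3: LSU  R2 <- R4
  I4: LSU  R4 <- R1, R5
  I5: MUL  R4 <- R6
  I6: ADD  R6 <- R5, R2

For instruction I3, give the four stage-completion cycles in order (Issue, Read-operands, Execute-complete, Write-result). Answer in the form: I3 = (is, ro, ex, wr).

I3 = (3, 4, 5, 11)

I1: IS=1 RO=2 EX=8 WR=9
I2: IS=2 RO=10 EX=11 WR=12  [RAW R3: wait I1 write@9]
I3: IS=3 RO=4 EX=5 WR=11  [WAR R2: wait I2 read@10]
I4: IS=12 RO=13 EX=14 WR=15  [struct: LSU busy until I3 writes@11]
I5: IS=16 RO=17 EX=23 WR=24  [WAW R4: wait I4 write@15]
I6: IS=17 RO=18 EX=20 WR=21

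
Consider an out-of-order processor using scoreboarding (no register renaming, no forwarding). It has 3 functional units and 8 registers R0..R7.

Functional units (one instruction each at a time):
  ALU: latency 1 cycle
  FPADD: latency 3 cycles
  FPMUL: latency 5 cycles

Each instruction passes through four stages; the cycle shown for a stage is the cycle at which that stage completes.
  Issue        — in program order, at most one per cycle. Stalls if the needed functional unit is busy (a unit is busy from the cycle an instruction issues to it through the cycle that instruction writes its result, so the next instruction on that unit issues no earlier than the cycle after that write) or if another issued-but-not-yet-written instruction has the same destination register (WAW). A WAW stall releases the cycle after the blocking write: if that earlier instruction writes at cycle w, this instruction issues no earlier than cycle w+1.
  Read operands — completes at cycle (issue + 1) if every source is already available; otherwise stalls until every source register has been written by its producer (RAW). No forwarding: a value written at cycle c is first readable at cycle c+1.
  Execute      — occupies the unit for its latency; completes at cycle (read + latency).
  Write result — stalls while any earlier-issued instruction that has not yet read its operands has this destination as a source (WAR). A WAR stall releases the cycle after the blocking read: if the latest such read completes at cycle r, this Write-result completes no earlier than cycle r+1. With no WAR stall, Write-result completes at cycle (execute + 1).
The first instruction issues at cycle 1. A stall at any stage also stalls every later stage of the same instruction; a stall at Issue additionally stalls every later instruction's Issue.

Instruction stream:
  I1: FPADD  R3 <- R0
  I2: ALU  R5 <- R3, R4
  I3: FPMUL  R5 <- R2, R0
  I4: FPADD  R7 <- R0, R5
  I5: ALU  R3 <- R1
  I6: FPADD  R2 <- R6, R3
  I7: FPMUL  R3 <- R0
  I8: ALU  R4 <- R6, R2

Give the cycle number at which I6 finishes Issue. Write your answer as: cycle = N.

t=1  I1 issues→FPADD
t=2  I1 reads; I2 issues→ALU
t=5  I1 exec-done
t=6  I1 writes R3
t=7  I2 reads
t=8  I2 exec-done
t=9  I2 writes R5
t=10  I3 issues→FPMUL
t=11  I3 reads; I4 issues→FPADD
t=12  I5 issues→ALU
t=13  I5 reads
t=14  I5 exec-done
t=15  I5 writes R3
t=16  I3 exec-done
t=17  I3 writes R5
t=18  I4 reads
t=21  I4 exec-done
t=22  I4 writes R7
t=23  I6 issues→FPADD
t=24  I6 reads; I7 issues→FPMUL
t=25  I7 reads; I8 issues→ALU
t=27  I6 exec-done
t=28  I6 writes R2
t=29  I8 reads
t=30  I7 exec-done; I8 exec-done
t=31  I7 writes R3; I8 writes R4

cycle = 23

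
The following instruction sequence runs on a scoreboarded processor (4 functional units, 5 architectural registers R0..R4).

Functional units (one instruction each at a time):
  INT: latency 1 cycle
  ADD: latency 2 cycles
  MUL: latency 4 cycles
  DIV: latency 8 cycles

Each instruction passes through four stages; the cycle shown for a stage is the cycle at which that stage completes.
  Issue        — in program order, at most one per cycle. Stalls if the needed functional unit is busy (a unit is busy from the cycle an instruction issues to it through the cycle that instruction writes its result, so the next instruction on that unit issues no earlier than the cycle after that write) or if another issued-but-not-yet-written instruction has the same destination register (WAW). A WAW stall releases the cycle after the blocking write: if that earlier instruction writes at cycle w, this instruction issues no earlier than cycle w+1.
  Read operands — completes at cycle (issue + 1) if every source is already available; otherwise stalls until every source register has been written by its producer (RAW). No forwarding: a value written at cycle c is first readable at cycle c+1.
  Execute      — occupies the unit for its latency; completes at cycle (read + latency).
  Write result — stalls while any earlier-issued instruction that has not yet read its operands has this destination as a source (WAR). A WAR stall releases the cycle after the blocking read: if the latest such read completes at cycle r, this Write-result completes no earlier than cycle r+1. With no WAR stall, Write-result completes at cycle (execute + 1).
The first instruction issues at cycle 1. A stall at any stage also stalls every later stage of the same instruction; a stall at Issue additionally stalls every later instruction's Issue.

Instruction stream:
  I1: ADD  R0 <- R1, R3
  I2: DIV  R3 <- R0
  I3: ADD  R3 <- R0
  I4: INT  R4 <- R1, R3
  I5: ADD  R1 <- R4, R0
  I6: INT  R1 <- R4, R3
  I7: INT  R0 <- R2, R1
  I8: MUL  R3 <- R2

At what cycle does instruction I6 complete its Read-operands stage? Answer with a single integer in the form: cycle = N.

I1: IS=1 RO=2 EX=4 WR=5
I2: IS=2 RO=6 EX=14 WR=15  [RAW R0: wait I1 write@5]
I3: IS=16 RO=17 EX=19 WR=20  [WAW R3: wait I2 write@15]
I4: IS=17 RO=21 EX=22 WR=23  [RAW R3: wait I3 write@20]
I5: IS=21 RO=24 EX=26 WR=27  [struct: ADD busy until I3 writes@20; RAW R4: wait I4 write@23]
I6: IS=28 RO=29 EX=30 WR=31  [WAW R1: wait I5 write@27]
I7: IS=32 RO=33 EX=34 WR=35  [struct: INT busy until I6 writes@31]
I8: IS=33 RO=34 EX=38 WR=39

cycle = 29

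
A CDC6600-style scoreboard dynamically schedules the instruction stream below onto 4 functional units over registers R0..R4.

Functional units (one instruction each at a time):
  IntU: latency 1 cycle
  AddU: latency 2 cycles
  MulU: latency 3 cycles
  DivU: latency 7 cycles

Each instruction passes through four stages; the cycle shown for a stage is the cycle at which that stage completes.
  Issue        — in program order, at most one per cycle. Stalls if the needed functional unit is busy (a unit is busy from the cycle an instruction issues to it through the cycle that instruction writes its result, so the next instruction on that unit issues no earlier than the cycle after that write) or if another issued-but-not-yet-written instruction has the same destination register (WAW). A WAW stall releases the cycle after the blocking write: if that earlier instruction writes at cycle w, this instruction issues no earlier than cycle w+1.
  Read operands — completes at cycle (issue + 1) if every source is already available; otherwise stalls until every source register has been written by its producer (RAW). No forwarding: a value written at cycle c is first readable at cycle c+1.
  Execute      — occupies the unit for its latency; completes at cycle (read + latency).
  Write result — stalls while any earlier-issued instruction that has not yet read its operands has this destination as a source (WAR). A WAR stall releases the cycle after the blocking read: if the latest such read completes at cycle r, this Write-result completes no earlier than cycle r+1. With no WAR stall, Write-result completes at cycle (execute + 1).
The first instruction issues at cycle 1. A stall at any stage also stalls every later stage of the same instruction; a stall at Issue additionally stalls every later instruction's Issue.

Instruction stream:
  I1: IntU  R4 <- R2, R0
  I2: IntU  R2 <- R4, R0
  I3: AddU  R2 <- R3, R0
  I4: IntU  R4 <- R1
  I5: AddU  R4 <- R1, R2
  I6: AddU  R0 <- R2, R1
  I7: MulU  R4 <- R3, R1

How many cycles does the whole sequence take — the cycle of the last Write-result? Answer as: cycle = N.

cycle = 25

1) issue 1, read 2, done 3, write 4
2) issue 5, read 6, done 7, write 8  <struct: IntU busy until I1 writes@4>
3) issue 9, read 10, done 12, write 13  <WAW R2: wait I2 write@8>
4) issue 10, read 11, done 12, write 13
5) issue 14, read 15, done 17, write 18  <WAW R4: wait I4 write@13>
6) issue 19, read 20, done 22, write 23  <struct: AddU busy until I5 writes@18>
7) issue 20, read 21, done 24, write 25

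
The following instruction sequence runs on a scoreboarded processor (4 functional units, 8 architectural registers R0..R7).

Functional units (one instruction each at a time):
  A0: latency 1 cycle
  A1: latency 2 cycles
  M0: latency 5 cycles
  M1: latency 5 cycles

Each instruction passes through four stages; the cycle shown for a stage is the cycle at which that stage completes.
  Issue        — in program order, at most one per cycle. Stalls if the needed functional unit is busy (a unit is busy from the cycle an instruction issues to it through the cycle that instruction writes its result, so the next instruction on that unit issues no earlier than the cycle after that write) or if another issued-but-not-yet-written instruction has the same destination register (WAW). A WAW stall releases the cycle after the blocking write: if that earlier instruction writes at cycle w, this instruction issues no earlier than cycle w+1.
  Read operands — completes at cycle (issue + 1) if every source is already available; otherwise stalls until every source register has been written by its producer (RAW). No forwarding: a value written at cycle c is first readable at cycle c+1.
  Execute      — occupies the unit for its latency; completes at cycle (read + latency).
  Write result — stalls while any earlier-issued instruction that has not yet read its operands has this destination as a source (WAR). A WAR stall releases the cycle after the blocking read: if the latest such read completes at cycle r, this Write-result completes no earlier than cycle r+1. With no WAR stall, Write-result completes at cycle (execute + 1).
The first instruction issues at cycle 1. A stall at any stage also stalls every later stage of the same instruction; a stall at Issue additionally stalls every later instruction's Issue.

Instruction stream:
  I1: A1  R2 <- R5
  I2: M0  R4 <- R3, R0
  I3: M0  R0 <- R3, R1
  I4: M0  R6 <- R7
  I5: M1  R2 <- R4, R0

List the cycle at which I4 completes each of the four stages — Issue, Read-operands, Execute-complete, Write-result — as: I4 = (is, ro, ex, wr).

t=1  I1 issues→A1
t=2  I1 reads | I2 issues→M0
t=3  I2 reads
t=4  I1 exec-done
t=5  I1 writes R2
t=8  I2 exec-done
t=9  I2 writes R4
t=10  I3 issues→M0
t=11  I3 reads
t=16  I3 exec-done
t=17  I3 writes R0
t=18  I4 issues→M0
t=19  I4 reads | I5 issues→M1
t=20  I5 reads
t=24  I4 exec-done
t=25  I4 writes R6 | I5 exec-done
t=26  I5 writes R2

I4 = (18, 19, 24, 25)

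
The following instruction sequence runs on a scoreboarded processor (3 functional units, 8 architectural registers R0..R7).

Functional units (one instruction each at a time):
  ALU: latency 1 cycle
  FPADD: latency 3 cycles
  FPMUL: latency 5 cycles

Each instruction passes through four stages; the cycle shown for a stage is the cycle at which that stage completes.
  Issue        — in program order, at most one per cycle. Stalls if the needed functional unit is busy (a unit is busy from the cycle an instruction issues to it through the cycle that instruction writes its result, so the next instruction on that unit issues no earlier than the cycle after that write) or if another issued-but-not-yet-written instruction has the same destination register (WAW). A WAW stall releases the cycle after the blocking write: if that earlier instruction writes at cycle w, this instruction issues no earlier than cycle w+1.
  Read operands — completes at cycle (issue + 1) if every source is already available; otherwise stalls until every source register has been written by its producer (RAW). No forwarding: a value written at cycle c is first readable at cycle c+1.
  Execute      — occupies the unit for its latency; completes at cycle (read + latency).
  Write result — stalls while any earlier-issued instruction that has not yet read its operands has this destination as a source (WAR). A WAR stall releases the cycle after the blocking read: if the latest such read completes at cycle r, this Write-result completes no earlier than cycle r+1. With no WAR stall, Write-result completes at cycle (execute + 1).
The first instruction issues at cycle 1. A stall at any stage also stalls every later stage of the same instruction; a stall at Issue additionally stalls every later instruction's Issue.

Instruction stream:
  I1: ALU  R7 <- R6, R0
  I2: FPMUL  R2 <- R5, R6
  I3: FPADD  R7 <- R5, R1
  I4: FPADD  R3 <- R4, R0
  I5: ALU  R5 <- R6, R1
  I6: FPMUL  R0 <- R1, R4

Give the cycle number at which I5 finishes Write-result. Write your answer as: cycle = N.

I1 -> (1, 2, 3, 4)
I2 -> (2, 3, 8, 9)
I3 -> (5, 6, 9, 10)  // WAW R7: wait I1 write@4
I4 -> (11, 12, 15, 16)  // struct: FPADD busy until I3 writes@10
I5 -> (12, 13, 14, 15)
I6 -> (13, 14, 19, 20)

cycle = 15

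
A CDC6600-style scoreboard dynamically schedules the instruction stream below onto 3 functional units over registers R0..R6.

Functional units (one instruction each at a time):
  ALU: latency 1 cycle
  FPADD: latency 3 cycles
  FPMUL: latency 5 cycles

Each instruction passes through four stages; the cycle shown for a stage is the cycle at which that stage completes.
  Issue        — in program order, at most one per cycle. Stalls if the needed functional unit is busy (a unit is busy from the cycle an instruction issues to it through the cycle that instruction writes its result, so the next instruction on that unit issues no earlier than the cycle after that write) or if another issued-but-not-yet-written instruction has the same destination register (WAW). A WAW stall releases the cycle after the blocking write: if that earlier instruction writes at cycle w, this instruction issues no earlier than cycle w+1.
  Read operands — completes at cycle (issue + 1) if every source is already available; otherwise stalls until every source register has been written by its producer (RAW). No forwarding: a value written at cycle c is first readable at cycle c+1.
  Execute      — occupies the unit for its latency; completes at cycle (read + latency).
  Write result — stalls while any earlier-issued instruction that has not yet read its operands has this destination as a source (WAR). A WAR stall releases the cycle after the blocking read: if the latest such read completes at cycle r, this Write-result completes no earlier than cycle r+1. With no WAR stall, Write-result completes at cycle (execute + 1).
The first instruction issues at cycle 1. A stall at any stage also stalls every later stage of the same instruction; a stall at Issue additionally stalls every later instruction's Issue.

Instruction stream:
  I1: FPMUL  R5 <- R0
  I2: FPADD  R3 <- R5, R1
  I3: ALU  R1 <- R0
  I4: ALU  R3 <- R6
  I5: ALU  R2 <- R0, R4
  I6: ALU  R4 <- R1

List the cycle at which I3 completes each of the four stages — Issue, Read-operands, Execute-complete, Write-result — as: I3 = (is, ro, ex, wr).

c1: I1→FPMUL
c2: I1 RO · I2→FPADD
c3: I3→ALU
c4: I3 RO
c5: I3 EX
c7: I1 EX
c8: I1 WR R5
c9: I2 RO
c10: I3 WR R1
c12: I2 EX
c13: I2 WR R3
c14: I4→ALU
c15: I4 RO
c16: I4 EX
c17: I4 WR R3
c18: I5→ALU
c19: I5 RO
c20: I5 EX
c21: I5 WR R2
c22: I6→ALU
c23: I6 RO
c24: I6 EX
c25: I6 WR R4

I3 = (3, 4, 5, 10)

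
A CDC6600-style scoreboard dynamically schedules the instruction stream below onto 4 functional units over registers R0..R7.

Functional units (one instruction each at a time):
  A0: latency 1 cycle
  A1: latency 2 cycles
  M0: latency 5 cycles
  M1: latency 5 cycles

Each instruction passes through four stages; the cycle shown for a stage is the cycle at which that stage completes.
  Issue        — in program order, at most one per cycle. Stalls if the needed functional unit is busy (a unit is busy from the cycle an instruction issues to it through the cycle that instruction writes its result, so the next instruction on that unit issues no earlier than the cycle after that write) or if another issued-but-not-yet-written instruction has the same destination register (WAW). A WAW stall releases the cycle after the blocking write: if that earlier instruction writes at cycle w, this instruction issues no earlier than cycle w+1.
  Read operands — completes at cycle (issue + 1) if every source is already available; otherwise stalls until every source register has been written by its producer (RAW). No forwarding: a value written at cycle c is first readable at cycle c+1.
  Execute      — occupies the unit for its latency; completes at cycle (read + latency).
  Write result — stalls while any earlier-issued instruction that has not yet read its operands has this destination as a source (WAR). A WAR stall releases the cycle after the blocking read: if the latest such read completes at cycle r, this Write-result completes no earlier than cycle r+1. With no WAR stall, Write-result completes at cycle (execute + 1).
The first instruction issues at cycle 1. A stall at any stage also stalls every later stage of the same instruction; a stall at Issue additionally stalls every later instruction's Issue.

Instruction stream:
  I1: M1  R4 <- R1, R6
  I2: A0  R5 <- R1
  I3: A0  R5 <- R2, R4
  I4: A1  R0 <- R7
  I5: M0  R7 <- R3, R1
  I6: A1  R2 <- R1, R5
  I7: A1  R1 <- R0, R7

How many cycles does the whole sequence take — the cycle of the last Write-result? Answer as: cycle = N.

cycle = 21

t=1  issue I1 (M1)
t=2  I1 read-ops; issue I2 (A0)
t=3  I2 read-ops
t=4  I2 finished on A0
t=5  I2→R5
t=6  issue I3 (A0)
t=7  I1 finished on M1; issue I4 (A1)
t=8  I1→R4; I4 read-ops; issue I5 (M0)
t=9  I3 read-ops; I5 read-ops
t=10  I3 finished on A0; I4 finished on A1
t=11  I3→R5; I4→R0
t=12  issue I6 (A1)
t=13  I6 read-ops
t=14  I5 finished on M0
t=15  I5→R7; I6 finished on A1
t=16  I6→R2
t=17  issue I7 (A1)
t=18  I7 read-ops
t=20  I7 finished on A1
t=21  I7→R1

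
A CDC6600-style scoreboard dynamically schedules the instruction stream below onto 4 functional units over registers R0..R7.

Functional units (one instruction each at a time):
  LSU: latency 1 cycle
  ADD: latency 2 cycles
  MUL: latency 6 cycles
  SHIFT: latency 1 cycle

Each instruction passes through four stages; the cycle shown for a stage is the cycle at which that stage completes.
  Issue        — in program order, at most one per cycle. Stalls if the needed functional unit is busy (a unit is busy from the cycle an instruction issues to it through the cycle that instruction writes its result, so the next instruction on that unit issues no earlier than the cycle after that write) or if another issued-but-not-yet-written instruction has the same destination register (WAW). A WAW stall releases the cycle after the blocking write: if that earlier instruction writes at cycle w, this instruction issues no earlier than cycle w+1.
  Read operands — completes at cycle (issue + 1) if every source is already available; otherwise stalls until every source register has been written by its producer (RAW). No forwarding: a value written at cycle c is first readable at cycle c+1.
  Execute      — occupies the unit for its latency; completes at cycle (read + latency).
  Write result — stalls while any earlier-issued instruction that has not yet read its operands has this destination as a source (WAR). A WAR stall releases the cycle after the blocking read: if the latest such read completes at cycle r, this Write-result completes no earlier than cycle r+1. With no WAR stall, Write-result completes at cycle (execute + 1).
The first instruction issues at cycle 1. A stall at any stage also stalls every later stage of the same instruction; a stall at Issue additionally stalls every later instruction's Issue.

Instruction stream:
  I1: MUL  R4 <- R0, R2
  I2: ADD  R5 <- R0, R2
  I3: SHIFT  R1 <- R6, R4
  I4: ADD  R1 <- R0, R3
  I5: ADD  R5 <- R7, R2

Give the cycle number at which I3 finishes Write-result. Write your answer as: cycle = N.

cycle = 12

[1] I1→MUL
[2] I1 RO · I2→ADD
[3] I2 RO · I3→SHIFT
[5] I2 EX
[6] I2 WR R5
[8] I1 EX
[9] I1 WR R4
[10] I3 RO
[11] I3 EX
[12] I3 WR R1
[13] I4→ADD
[14] I4 RO
[16] I4 EX
[17] I4 WR R1
[18] I5→ADD
[19] I5 RO
[21] I5 EX
[22] I5 WR R5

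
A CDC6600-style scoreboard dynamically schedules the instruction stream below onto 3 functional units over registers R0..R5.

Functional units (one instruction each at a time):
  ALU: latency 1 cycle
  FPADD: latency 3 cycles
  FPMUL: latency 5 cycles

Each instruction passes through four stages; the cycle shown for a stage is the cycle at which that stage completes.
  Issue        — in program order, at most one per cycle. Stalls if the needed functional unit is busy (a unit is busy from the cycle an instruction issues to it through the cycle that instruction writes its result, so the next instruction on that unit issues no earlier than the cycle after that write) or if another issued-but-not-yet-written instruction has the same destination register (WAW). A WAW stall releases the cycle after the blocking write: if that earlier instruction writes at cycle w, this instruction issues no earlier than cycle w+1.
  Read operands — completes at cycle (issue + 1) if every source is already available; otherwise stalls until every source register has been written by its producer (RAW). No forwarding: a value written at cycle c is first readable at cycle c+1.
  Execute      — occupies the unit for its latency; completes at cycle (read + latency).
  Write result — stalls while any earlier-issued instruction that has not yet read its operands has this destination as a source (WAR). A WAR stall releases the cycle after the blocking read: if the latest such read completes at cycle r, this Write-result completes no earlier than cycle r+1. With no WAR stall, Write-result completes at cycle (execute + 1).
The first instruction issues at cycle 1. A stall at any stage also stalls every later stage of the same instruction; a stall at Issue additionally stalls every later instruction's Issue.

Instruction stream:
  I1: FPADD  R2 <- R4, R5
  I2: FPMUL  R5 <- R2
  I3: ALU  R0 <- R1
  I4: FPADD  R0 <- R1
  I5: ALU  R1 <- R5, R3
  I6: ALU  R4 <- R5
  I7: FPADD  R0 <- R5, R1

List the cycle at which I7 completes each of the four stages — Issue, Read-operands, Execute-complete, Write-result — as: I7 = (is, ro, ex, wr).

I7 = (18, 19, 22, 23)

c1: issue I1 (FPADD)
c2: I1 read-ops · issue I2 (FPMUL)
c3: issue I3 (ALU)
c4: I3 read-ops
c5: I1 finished on FPADD · I3 finished on ALU
c6: I1→R2 · I3→R0
c7: I2 read-ops · issue I4 (FPADD)
c8: I4 read-ops · issue I5 (ALU)
c11: I4 finished on FPADD
c12: I2 finished on FPMUL · I4→R0
c13: I2→R5
c14: I5 read-ops
c15: I5 finished on ALU
c16: I5→R1
c17: issue I6 (ALU)
c18: I6 read-ops · issue I7 (FPADD)
c19: I6 finished on ALU · I7 read-ops
c20: I6→R4
c22: I7 finished on FPADD
c23: I7→R0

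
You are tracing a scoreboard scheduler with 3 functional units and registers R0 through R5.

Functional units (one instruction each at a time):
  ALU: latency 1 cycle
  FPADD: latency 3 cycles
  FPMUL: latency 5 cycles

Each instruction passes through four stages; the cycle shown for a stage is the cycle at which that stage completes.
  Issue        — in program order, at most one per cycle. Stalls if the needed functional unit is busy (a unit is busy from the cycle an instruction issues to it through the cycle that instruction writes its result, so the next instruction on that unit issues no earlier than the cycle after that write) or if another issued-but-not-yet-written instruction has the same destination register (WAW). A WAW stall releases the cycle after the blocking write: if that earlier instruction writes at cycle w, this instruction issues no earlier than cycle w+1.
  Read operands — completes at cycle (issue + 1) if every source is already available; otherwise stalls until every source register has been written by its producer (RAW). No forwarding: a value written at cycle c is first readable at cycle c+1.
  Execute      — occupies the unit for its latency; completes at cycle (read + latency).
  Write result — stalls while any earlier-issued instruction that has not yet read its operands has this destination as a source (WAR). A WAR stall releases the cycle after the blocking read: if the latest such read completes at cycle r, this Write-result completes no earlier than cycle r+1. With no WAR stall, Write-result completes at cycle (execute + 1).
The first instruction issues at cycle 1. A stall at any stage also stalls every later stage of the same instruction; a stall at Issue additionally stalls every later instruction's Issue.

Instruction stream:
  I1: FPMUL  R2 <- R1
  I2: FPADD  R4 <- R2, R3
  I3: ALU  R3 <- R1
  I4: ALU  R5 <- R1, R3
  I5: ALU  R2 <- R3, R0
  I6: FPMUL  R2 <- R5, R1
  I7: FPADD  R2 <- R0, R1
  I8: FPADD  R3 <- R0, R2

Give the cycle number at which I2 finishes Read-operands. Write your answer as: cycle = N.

I1 -> (1, 2, 7, 8)
I2 -> (2, 9, 12, 13)  // RAW R2: wait I1 write@8
I3 -> (3, 4, 5, 10)  // WAR R3: wait I2 read@9
I4 -> (11, 12, 13, 14)  // struct: ALU busy until I3 writes@10
I5 -> (15, 16, 17, 18)  // struct: ALU busy until I4 writes@14
I6 -> (19, 20, 25, 26)  // WAW R2: wait I5 write@18
I7 -> (27, 28, 31, 32)  // WAW R2: wait I6 write@26
I8 -> (33, 34, 37, 38)  // struct: FPADD busy until I7 writes@32

cycle = 9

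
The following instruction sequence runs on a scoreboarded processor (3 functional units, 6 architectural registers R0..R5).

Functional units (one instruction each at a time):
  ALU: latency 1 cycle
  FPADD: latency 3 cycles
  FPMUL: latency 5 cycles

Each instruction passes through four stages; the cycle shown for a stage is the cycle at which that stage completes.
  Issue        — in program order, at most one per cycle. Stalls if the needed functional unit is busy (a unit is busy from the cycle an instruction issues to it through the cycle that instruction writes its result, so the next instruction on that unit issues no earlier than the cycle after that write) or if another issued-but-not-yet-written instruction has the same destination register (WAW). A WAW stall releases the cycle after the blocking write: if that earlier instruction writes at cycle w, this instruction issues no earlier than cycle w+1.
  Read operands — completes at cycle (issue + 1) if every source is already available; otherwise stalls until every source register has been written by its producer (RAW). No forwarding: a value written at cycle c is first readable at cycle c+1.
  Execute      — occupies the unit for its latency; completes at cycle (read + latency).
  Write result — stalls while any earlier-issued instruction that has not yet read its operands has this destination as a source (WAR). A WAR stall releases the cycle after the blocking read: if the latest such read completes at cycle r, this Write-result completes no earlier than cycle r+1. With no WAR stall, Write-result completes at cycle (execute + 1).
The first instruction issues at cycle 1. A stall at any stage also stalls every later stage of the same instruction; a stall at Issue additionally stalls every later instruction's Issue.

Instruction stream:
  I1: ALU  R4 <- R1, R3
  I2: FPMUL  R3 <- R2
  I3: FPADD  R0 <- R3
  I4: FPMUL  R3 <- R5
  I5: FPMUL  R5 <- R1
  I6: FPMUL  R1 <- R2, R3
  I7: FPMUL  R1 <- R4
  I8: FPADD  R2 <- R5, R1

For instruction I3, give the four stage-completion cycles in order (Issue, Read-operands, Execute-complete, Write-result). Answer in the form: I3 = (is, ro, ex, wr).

c1: issue I1 (ALU)
c2: I1 read-ops | issue I2 (FPMUL)
c3: I1 finished on ALU | I2 read-ops | issue I3 (FPADD)
c4: I1→R4
c8: I2 finished on FPMUL
c9: I2→R3
c10: I3 read-ops | issue I4 (FPMUL)
c11: I4 read-ops
c13: I3 finished on FPADD
c14: I3→R0
c16: I4 finished on FPMUL
c17: I4→R3
c18: issue I5 (FPMUL)
c19: I5 read-ops
c24: I5 finished on FPMUL
c25: I5→R5
c26: issue I6 (FPMUL)
c27: I6 read-ops
c32: I6 finished on FPMUL
c33: I6→R1
c34: issue I7 (FPMUL)
c35: I7 read-ops | issue I8 (FPADD)
c40: I7 finished on FPMUL
c41: I7→R1
c42: I8 read-ops
c45: I8 finished on FPADD
c46: I8→R2

I3 = (3, 10, 13, 14)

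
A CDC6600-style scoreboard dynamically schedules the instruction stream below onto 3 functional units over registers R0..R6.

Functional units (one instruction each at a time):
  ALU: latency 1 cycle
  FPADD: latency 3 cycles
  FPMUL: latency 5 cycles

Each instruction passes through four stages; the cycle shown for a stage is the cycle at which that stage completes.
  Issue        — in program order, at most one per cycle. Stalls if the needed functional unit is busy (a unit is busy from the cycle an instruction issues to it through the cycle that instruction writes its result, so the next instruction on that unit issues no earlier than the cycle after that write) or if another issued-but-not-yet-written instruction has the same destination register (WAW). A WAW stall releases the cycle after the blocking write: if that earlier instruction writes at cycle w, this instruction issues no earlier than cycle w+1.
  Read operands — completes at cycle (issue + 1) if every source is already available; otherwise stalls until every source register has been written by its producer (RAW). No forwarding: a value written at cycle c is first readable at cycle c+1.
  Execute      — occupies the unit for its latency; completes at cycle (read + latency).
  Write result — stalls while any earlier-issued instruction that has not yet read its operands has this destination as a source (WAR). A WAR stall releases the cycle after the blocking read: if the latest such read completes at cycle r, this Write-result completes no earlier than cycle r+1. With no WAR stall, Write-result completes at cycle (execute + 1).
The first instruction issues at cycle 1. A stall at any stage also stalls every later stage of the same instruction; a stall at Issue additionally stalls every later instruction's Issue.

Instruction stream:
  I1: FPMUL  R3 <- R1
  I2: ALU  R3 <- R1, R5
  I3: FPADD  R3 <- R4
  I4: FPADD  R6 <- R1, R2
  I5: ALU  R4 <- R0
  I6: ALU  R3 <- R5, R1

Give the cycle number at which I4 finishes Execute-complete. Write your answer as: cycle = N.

cycle = 23

I1 -> (1, 2, 7, 8)
I2 -> (9, 10, 11, 12)  // WAW R3: wait I1 write@8
I3 -> (13, 14, 17, 18)  // WAW R3: wait I2 write@12
I4 -> (19, 20, 23, 24)  // struct: FPADD busy until I3 writes@18
I5 -> (20, 21, 22, 23)
I6 -> (24, 25, 26, 27)  // struct: ALU busy until I5 writes@23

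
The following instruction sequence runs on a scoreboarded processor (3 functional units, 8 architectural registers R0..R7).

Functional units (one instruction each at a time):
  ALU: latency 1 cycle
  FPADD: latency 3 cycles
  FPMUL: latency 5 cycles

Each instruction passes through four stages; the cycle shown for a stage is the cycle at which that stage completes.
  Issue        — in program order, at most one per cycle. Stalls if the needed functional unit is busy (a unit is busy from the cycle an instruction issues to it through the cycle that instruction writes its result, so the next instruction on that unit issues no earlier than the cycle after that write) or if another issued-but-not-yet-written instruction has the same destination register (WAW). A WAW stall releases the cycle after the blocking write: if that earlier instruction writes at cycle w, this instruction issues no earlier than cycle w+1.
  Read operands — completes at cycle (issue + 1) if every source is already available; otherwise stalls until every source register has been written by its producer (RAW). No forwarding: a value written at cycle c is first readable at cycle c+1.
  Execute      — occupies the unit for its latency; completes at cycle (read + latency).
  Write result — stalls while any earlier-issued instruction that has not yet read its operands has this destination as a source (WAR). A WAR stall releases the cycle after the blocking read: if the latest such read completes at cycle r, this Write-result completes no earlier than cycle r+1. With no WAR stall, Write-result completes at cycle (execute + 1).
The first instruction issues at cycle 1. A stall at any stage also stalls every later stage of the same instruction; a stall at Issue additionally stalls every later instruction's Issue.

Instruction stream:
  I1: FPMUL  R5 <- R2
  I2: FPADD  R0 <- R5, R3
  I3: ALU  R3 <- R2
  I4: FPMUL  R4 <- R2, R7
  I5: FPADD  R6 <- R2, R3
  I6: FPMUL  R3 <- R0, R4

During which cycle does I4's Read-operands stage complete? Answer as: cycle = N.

t=1  I1 issues→FPMUL
t=2  I1 reads | I2 issues→FPADD
t=3  I3 issues→ALU
t=4  I3 reads
t=5  I3 exec-done
t=7  I1 exec-done
t=8  I1 writes R5
t=9  I2 reads | I4 issues→FPMUL
t=10  I3 writes R3 | I4 reads
t=12  I2 exec-done
t=13  I2 writes R0
t=14  I5 issues→FPADD
t=15  I4 exec-done | I5 reads
t=16  I4 writes R4
t=17  I6 issues→FPMUL
t=18  I5 exec-done | I6 reads
t=19  I5 writes R6
t=23  I6 exec-done
t=24  I6 writes R3

cycle = 10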